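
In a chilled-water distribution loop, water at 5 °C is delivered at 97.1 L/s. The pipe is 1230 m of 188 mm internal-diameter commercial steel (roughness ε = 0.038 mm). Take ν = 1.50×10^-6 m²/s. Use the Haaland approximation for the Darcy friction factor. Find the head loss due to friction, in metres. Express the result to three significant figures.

h_f ≈ 63.2 m

V = 4Q/(πD²) = 4·0.0971/(π·0.188²) = 3.498 m/s
Re = VD/ν = 3.498·0.188/1.50×10^-6 = 4.38×10^5 → turbulent
ε/D = 0.038/188 = 2.02×10^-4
Haaland: f = 0.01548
h_f = f(L/D)V²/(2g) = 0.01548·(1230/0.188)·3.498²/(2·9.81) = 63.17 m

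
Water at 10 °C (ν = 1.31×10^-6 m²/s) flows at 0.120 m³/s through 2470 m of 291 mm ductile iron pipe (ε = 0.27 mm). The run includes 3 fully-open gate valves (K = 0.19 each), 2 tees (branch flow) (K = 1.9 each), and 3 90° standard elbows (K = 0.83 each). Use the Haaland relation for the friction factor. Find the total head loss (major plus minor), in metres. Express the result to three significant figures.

V = 4Q/(πD²) = 1.804 m/s; V²/2g = 0.1659 m
Re = 4.01×10^5, ε/D = 9.28×10^-4 → f = 0.02000 (Haaland)
Major: h_f = f(L/D)·V²/2g = 0.02000·8488·0.1659 = 28.17 m
Minor: ΣK = 6.86; h_m = ΣK·V²/2g = 1.138 m
Total H_L = 28.17 + 1.138 = 29.31 m

H_L ≈ 29.3 m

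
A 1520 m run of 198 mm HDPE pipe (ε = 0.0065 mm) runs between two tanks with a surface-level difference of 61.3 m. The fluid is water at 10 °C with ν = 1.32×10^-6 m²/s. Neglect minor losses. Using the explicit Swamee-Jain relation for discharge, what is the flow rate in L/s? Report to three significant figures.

Swamee-Jain (Type II): Q = -0.965·√(gD⁵h_f/L)·ln[ε/(3.7D) + √(3.17ν²L/(gD³h_f))]
√(gD⁵h_f/L) = √(9.81·0.198⁵·61.3/1520) = 0.01097
ε/(3.7D) = 8.87×10^-6; √(3.17ν²L/(gD³h_f)) = 4.24×10^-5
Q = -0.965·0.01097·ln(5.128×10^-5) = 0.1046 m³/s
Check: V = 3.40 m/s, Re = 5.10×10^5, f = 0.01356, h_f = 61.2 m ≈ 61.3 m ✓

Q ≈ 105 L/s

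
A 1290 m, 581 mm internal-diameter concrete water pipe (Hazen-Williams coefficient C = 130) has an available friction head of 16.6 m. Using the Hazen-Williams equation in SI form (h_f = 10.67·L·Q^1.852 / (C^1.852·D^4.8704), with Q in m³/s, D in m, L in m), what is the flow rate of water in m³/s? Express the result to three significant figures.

Q ≈ 0.828 m³/s

Rearranging: Q = [h_f·C^1.852·D^4.8704 / (10.67·L)]^(1/1.852)
Q = [16.6·130^1.852·0.581^4.8704 / (10.67·1290)]^0.540 = 0.8276 m³/s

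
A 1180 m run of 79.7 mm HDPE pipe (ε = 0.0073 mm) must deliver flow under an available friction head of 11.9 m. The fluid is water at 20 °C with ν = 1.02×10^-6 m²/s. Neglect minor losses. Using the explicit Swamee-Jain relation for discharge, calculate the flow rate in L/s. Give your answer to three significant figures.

Q ≈ 4.45 L/s

Swamee-Jain (Type II): Q = -0.965·√(gD⁵h_f/L)·ln[ε/(3.7D) + √(3.17ν²L/(gD³h_f))]
√(gD⁵h_f/L) = √(9.81·0.0797⁵·11.9/1180) = 5.640×10^-4
ε/(3.7D) = 2.48×10^-5; √(3.17ν²L/(gD³h_f)) = 2.57×10^-4
Q = -0.965·5.640×10^-4·ln(2.814×10^-4) = 0.004450 m³/s
Check: V = 0.892 m/s, Re = 6.97×10^4, f = 0.01974, h_f = 11.8 m ≈ 11.9 m ✓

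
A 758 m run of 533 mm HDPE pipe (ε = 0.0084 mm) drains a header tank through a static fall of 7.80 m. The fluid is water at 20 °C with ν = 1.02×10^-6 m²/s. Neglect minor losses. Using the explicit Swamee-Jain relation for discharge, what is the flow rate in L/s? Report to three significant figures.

Q ≈ 691 L/s

Swamee-Jain (Type II): Q = -0.965·√(gD⁵h_f/L)·ln[ε/(3.7D) + √(3.17ν²L/(gD³h_f))]
√(gD⁵h_f/L) = √(9.81·0.533⁵·7.80/758) = 0.06590
ε/(3.7D) = 4.26×10^-6; √(3.17ν²L/(gD³h_f)) = 1.47×10^-5
Q = -0.965·0.06590·ln(1.895×10^-5) = 0.6915 m³/s
Check: V = 3.10 m/s, Re = 1.62×10^6, f = 0.01122, h_f = 7.81 m ≈ 7.80 m ✓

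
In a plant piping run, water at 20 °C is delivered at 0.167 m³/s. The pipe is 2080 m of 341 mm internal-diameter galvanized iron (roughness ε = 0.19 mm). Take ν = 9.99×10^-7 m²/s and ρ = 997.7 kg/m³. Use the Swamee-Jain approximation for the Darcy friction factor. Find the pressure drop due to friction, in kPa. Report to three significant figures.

Δp ≈ 183 kPa

V = 4Q/(πD²) = 4·0.167/(π·0.341²) = 1.829 m/s
Re = VD/ν = 1.829·0.341/9.99×10^-7 = 6.24×10^5 → turbulent
ε/D = 0.19/341 = 5.57×10^-4
Swamee-Jain: f = 0.01795
h_f = f(L/D)V²/(2g) = 0.01795·(2080/0.341)·1.829²/(2·9.81) = 18.66 m
Δp = ρg·h_f = 997.7·9.81·18.66 = 182.7 kPa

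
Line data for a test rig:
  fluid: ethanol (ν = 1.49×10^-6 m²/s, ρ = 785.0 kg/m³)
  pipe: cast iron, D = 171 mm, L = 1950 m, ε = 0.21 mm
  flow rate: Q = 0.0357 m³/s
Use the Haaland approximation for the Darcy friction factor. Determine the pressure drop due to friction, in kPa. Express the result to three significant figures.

Δp ≈ 237 kPa

V = 4Q/(πD²) = 4·0.0357/(π·0.171²) = 1.554 m/s
Re = VD/ν = 1.554·0.171/1.49×10^-6 = 1.78×10^5 → turbulent
ε/D = 0.21/171 = 0.00123
Haaland: f = 0.02190
h_f = f(L/D)V²/(2g) = 0.02190·(1950/0.171)·1.554²/(2·9.81) = 30.76 m
Δp = ρg·h_f = 785.0·9.81·30.76 = 236.9 kPa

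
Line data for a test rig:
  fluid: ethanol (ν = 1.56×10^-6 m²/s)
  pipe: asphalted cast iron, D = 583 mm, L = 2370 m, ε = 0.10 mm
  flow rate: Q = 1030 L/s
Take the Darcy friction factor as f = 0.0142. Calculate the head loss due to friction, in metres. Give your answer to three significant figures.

V = 4Q/(πD²) = 4·1.03/(π·0.583²) = 3.858 m/s
h_f = f(L/D)V²/(2g) = 0.01420·(2370/0.583)·3.858²/(2·9.81) = 43.80 m

h_f ≈ 43.8 m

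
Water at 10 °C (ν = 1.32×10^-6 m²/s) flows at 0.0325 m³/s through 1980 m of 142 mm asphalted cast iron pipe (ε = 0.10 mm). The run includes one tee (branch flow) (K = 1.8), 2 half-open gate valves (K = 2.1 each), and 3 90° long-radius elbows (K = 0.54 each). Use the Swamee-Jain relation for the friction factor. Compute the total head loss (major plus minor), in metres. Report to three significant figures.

V = 4Q/(πD²) = 2.052 m/s; V²/2g = 0.2147 m
Re = 2.21×10^5, ε/D = 7.04×10^-4 → f = 0.01979 (Swamee-Jain)
Major: h_f = f(L/D)·V²/2g = 0.01979·13944·0.2147 = 59.24 m
Minor: ΣK = 7.62; h_m = ΣK·V²/2g = 1.636 m
Total H_L = 59.24 + 1.636 = 60.88 m

H_L ≈ 60.9 m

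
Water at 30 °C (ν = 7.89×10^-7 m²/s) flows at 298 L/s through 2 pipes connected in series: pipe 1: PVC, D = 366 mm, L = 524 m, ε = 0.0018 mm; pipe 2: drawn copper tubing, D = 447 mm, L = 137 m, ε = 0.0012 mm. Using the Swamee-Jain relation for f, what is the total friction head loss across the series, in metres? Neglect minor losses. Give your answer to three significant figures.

H ≈ 7.23 m

Pipe 1: V = 2.832 m/s, Re = 1.31×10^6, ε/D = 4.92×10^-6, f = 0.01124, h_1 = f(L/D)V²/2g = 6.579 m
Pipe 2: V = 1.899 m/s, Re = 1.08×10^6, ε/D = 2.68×10^-6, f = 0.01154, h_2 = f(L/D)V²/2g = 0.6498 m
Series → Q common, losses add: H = Σh = 7.229 m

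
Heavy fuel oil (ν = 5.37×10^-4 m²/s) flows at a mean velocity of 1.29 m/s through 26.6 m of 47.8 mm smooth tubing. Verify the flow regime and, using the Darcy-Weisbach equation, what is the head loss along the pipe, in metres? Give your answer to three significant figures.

h_f ≈ 26.3 m

Re = VD/ν = 1.29·0.04780/5.37×10^-4 = 115 → laminar (Re < 2300)
f = 64/Re = 0.5574
h_f = f(L/D)V²/(2g) = 0.5574·(26.6/0.04780)·1.29²/(2·9.81) = 26.31 m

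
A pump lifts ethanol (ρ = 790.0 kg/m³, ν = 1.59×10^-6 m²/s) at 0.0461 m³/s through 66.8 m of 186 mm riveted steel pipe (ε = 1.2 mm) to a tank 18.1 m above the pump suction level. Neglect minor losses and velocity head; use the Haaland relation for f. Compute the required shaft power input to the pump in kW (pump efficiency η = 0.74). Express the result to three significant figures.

P_shaft ≈ 9.59 kW

V = 4Q/(πD²) = 1.697 m/s; Re = 1.98×10^5; ε/D = 0.00645; f = 0.03329
h_f = f(L/D)V²/2g = 1.754 m
Total head H = z + h_f = 18.1 + 1.754 = 19.85 m
P_hyd = ρgQH = 790.0·9.81·0.0461·19.85 = 7.093 kW
P_shaft = P_hyd/η = 7.093/0.74 = 9.585 kW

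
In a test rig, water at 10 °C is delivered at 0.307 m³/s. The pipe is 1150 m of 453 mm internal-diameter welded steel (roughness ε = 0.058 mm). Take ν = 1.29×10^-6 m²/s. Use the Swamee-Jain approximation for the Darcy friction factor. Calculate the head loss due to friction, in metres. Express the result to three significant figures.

V = 4Q/(πD²) = 4·0.307/(π·0.453²) = 1.905 m/s
Re = VD/ν = 1.905·0.453/1.29×10^-6 = 6.69×10^5 → turbulent
ε/D = 0.058/453 = 1.28×10^-4
Swamee-Jain: f = 0.01437
h_f = f(L/D)V²/(2g) = 0.01437·(1150/0.453)·1.905²/(2·9.81) = 6.746 m

h_f ≈ 6.75 m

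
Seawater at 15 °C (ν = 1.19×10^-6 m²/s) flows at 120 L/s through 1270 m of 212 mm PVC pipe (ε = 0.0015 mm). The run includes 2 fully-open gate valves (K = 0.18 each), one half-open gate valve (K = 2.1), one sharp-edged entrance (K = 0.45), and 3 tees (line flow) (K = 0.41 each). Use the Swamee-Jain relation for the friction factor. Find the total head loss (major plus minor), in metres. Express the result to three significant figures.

V = 4Q/(πD²) = 3.400 m/s; V²/2g = 0.5890 m
Re = 6.06×10^5, ε/D = 7.08×10^-6 → f = 0.01278 (Swamee-Jain)
Major: h_f = f(L/D)·V²/2g = 0.01278·5991·0.5890 = 45.10 m
Minor: ΣK = 4.14; h_m = ΣK·V²/2g = 2.439 m
Total H_L = 45.10 + 2.439 = 47.54 m

H_L ≈ 47.5 m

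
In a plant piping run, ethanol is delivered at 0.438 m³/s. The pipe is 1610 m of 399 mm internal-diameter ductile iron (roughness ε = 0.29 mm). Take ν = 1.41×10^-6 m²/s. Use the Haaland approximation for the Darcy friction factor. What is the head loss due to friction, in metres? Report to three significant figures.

h_f ≈ 46.9 m

V = 4Q/(πD²) = 4·0.438/(π·0.399²) = 3.503 m/s
Re = VD/ν = 3.503·0.399/1.41×10^-6 = 9.91×10^5 → turbulent
ε/D = 0.29/399 = 7.27×10^-4
Haaland: f = 0.01857
h_f = f(L/D)V²/(2g) = 0.01857·(1610/0.399)·3.503²/(2·9.81) = 46.86 m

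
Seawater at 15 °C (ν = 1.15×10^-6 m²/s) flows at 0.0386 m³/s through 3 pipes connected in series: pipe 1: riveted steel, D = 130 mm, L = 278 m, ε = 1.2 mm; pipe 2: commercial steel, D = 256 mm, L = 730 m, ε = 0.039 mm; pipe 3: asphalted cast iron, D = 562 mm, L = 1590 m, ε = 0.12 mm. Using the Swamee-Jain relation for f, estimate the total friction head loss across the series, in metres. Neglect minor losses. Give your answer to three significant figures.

H ≈ 35.8 m

Pipe 1: V = 2.908 m/s, Re = 3.29×10^5, ε/D = 0.00923, f = 0.03720, h_1 = f(L/D)V²/2g = 34.29 m
Pipe 2: V = 0.7499 m/s, Re = 1.67×10^5, ε/D = 1.52×10^-4, f = 0.01724, h_2 = f(L/D)V²/2g = 1.409 m
Pipe 3: V = 0.1556 m/s, Re = 7.60×10^4, ε/D = 2.14×10^-4, f = 0.01998, h_3 = f(L/D)V²/2g = 0.06975 m
Series → Q common, losses add: H = Σh = 35.77 m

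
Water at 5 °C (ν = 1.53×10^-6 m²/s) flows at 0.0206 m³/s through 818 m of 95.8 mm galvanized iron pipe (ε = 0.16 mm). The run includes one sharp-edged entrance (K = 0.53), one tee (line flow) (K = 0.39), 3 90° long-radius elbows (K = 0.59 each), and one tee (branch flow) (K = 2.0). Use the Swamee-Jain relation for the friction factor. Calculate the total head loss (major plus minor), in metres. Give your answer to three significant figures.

V = 4Q/(πD²) = 2.858 m/s; V²/2g = 0.4163 m
Re = 1.79×10^5, ε/D = 0.00167 → f = 0.02363 (Swamee-Jain)
Major: h_f = f(L/D)·V²/2g = 0.02363·8539·0.4163 = 83.99 m
Minor: ΣK = 4.69; h_m = ΣK·V²/2g = 1.952 m
Total H_L = 83.99 + 1.952 = 85.95 m

H_L ≈ 85.9 m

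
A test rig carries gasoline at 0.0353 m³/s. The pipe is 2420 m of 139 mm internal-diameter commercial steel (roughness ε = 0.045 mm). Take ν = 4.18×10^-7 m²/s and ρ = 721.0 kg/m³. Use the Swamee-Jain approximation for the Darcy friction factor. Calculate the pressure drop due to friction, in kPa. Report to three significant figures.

V = 4Q/(πD²) = 4·0.0353/(π·0.139²) = 2.326 m/s
Re = VD/ν = 2.326·0.139/4.18×10^-7 = 7.74×10^5 → turbulent
ε/D = 0.045/139 = 3.24×10^-4
Swamee-Jain: f = 0.01615
h_f = f(L/D)V²/(2g) = 0.01615·(2420/0.139)·2.326²/(2·9.81) = 77.55 m
Δp = ρg·h_f = 721.0·9.81·77.55 = 548.5 kPa

Δp ≈ 549 kPa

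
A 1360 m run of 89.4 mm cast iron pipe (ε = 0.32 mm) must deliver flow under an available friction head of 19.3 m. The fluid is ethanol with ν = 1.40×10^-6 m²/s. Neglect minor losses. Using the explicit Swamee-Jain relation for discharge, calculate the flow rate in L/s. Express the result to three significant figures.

Q ≈ 5.77 L/s

Swamee-Jain (Type II): Q = -0.965·√(gD⁵h_f/L)·ln[ε/(3.7D) + √(3.17ν²L/(gD³h_f))]
√(gD⁵h_f/L) = √(9.81·0.0894⁵·19.3/1360) = 8.916×10^-4
ε/(3.7D) = 9.67×10^-4; √(3.17ν²L/(gD³h_f)) = 2.50×10^-4
Q = -0.965·8.916×10^-4·ln(0.001217) = 0.005774 m³/s
Check: V = 0.920 m/s, Re = 5.87×10^4, f = 0.02974, h_f = 19.5 m ≈ 19.3 m ✓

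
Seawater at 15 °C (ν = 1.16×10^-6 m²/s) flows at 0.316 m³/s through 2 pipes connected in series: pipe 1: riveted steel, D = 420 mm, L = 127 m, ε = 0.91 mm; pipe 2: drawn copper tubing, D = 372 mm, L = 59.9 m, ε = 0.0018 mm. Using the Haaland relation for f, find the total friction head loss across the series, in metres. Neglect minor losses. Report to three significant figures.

H ≈ 2.76 m

Pipe 1: V = 2.281 m/s, Re = 8.26×10^5, ε/D = 0.00217, f = 0.02416, h_1 = f(L/D)V²/2g = 1.937 m
Pipe 2: V = 2.907 m/s, Re = 9.32×10^5, ε/D = 4.84×10^-6, f = 0.01180, h_2 = f(L/D)V²/2g = 0.8188 m
Series → Q common, losses add: H = Σh = 2.756 m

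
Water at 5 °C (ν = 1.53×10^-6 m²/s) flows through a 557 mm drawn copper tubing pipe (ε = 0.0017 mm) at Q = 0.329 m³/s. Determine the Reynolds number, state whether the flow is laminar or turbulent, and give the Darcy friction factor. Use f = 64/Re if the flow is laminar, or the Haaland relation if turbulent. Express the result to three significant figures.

Re ≈ 4.92×10^5; turbulent; f ≈ 0.0131

V = 4Q/(πD²) = 1.350 m/s
Re = VD/ν = 1.350·0.557/1.53×10^-6 = 4.92×10^5
Re > 4000 → turbulent; ε/D = 3.05×10^-6
Haaland: f = 0.01314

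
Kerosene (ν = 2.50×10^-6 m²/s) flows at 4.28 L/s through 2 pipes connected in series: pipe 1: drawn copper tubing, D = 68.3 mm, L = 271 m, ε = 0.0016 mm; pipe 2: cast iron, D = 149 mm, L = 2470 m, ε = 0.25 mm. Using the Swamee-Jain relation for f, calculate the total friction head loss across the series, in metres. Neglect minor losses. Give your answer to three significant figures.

H ≈ 7.97 m

Pipe 1: V = 1.168 m/s, Re = 3.19×10^4, ε/D = 2.34×10^-5, f = 0.02311, h_1 = f(L/D)V²/2g = 6.377 m
Pipe 2: V = 0.2455 m/s, Re = 1.46×10^4, ε/D = 0.00168, f = 0.03120, h_2 = f(L/D)V²/2g = 1.588 m
Series → Q common, losses add: H = Σh = 7.965 m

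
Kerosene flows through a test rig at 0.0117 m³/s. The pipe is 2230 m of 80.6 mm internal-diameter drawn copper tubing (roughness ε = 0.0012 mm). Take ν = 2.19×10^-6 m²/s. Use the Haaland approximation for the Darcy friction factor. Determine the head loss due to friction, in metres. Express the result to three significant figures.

V = 4Q/(πD²) = 4·0.0117/(π·0.0806²) = 2.293 m/s
Re = VD/ν = 2.293·0.0806/2.19×10^-6 = 8.44×10^4 → turbulent
ε/D = 0.0012/80.6 = 1.49×10^-5
Haaland: f = 0.01852
h_f = f(L/D)V²/(2g) = 0.01852·(2230/0.0806)·2.293²/(2·9.81) = 137.3 m

h_f ≈ 137 m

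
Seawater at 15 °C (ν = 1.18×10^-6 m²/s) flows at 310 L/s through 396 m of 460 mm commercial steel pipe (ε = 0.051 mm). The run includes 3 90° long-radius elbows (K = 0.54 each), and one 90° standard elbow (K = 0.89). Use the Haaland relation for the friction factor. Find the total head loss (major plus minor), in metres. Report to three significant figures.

V = 4Q/(πD²) = 1.865 m/s; V²/2g = 0.1773 m
Re = 7.27×10^5, ε/D = 1.11×10^-4 → f = 0.01385 (Haaland)
Major: h_f = f(L/D)·V²/2g = 0.01385·860.9·0.1773 = 2.114 m
Minor: ΣK = 2.51; h_m = ΣK·V²/2g = 0.4451 m
Total H_L = 2.114 + 0.4451 = 2.559 m

H_L ≈ 2.56 m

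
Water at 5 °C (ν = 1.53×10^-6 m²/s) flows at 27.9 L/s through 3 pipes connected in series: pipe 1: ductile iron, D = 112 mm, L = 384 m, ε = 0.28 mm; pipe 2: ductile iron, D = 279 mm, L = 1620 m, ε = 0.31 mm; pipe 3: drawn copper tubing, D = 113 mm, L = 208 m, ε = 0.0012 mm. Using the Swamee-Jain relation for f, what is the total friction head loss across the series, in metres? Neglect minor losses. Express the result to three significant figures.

H ≈ 48.9 m

Pipe 1: V = 2.832 m/s, Re = 2.07×10^5, ε/D = 0.00250, f = 0.02579, h_1 = f(L/D)V²/2g = 36.14 m
Pipe 2: V = 0.4564 m/s, Re = 8.32×10^4, ε/D = 0.00111, f = 0.02312, h_2 = f(L/D)V²/2g = 1.425 m
Pipe 3: V = 2.782 m/s, Re = 2.05×10^5, ε/D = 1.06×10^-5, f = 0.01555, h_3 = f(L/D)V²/2g = 11.29 m
Series → Q common, losses add: H = Σh = 48.86 m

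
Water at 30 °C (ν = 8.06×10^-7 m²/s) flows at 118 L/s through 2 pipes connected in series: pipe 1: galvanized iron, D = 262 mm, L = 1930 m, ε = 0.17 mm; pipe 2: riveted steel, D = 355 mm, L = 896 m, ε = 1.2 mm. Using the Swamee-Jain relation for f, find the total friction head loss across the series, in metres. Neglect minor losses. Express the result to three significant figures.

Pipe 1: V = 2.189 m/s, Re = 7.11×10^5, ε/D = 6.49×10^-4, f = 0.01841, h_1 = f(L/D)V²/2g = 33.11 m
Pipe 2: V = 1.192 m/s, Re = 5.25×10^5, ε/D = 0.00338, f = 0.02741, h_2 = f(L/D)V²/2g = 5.011 m
Series → Q common, losses add: H = Σh = 38.12 m

H ≈ 38.1 m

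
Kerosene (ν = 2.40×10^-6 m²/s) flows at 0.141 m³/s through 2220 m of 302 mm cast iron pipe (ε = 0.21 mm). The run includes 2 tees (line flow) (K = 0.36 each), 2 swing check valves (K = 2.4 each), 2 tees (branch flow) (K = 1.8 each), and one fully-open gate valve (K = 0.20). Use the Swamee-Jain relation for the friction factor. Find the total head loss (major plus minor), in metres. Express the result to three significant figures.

V = 4Q/(πD²) = 1.968 m/s; V²/2g = 0.1975 m
Re = 2.48×10^5, ε/D = 6.95×10^-4 → f = 0.01960 (Swamee-Jain)
Major: h_f = f(L/D)·V²/2g = 0.01960·7351·0.1975 = 28.45 m
Minor: ΣK = 9.32; h_m = ΣK·V²/2g = 1.841 m
Total H_L = 28.45 + 1.841 = 30.29 m

H_L ≈ 30.3 m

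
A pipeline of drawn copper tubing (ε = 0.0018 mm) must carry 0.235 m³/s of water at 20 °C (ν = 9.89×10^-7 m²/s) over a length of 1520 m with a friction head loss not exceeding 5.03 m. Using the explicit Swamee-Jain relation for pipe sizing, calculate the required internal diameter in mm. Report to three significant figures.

D ≈ 449 mm

Swamee-Jain (Type III): D = 0.66·[ε^1.25·(LQ²/(gh_f))^4.75 + ν·Q^9.4·(L/(gh_f))^5.2]^0.04
LQ²/(gh_f) = 1.701; L/(gh_f) = 30.80
Term 1 = ε^1.25·(…)^4.75 = 8.22×10^-7; Term 2 = ν·Q^9.4·(…)^5.2 = 6.67×10^-5
D = 0.66·(8.22×10^-7 + 6.67×10^-5)^0.04 = 0.4495 m = 449 mm
Check: V = 1.48 m/s, Re = 6.73×10^5, f = 0.01250, h_f = 4.73 m ≈ 5.03 m ✓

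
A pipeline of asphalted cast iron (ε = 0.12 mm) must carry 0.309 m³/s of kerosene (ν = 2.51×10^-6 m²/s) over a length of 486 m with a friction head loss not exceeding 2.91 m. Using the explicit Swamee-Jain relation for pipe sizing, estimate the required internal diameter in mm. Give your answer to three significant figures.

D ≈ 472 mm

Swamee-Jain (Type III): D = 0.66·[ε^1.25·(LQ²/(gh_f))^4.75 + ν·Q^9.4·(L/(gh_f))^5.2]^0.04
LQ²/(gh_f) = 1.626; L/(gh_f) = 17.02
Term 1 = ε^1.25·(…)^4.75 = 1.26×10^-4; Term 2 = ν·Q^9.4·(…)^5.2 = 1.02×10^-4
D = 0.66·(1.26×10^-4 + 1.02×10^-4)^0.04 = 0.4719 m = 472 mm
Check: V = 1.77 m/s, Re = 3.32×10^5, f = 0.01656, h_f = 2.71 m ≈ 2.91 m ✓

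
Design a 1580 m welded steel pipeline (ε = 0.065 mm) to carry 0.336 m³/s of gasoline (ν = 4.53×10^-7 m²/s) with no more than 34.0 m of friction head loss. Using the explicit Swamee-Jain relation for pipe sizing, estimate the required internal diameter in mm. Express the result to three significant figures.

Swamee-Jain (Type III): D = 0.66·[ε^1.25·(LQ²/(gh_f))^4.75 + ν·Q^9.4·(L/(gh_f))^5.2]^0.04
LQ²/(gh_f) = 0.5348; L/(gh_f) = 4.737
Term 1 = ε^1.25·(…)^4.75 = 2.99×10^-7; Term 2 = ν·Q^9.4·(…)^5.2 = 5.20×10^-8
D = 0.66·(2.99×10^-7 + 5.20×10^-8)^0.04 = 0.3642 m = 364 mm
Check: V = 3.23 m/s, Re = 2.59×10^6, f = 0.01393, h_f = 32.0 m ≈ 34.0 m ✓

D ≈ 364 mm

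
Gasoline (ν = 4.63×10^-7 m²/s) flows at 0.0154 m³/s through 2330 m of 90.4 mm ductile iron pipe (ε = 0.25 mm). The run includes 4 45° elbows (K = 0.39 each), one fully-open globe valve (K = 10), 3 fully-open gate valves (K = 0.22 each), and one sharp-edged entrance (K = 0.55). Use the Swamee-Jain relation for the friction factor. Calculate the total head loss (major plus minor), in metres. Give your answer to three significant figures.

V = 4Q/(πD²) = 2.399 m/s; V²/2g = 0.2934 m
Re = 4.68×10^5, ε/D = 0.00277 → f = 0.02600 (Swamee-Jain)
Major: h_f = f(L/D)·V²/2g = 0.02600·25774·0.2934 = 196.6 m
Minor: ΣK = 12.8; h_m = ΣK·V²/2g = 3.747 m
Total H_L = 196.6 + 3.747 = 200.4 m

H_L ≈ 200 m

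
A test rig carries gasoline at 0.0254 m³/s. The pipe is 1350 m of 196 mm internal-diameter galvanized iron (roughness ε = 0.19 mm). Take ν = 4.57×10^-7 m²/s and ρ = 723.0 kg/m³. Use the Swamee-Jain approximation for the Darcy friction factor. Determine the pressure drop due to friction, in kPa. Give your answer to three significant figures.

V = 4Q/(πD²) = 4·0.0254/(π·0.196²) = 0.8418 m/s
Re = VD/ν = 0.8418·0.196/4.57×10^-7 = 3.61×10^5 → turbulent
ε/D = 0.19/196 = 9.69×10^-4
Swamee-Jain: f = 0.02045
h_f = f(L/D)V²/(2g) = 0.02045·(1350/0.196)·0.8418²/(2·9.81) = 5.089 m
Δp = ρg·h_f = 723.0·9.81·5.089 = 36.10 kPa

Δp ≈ 36.1 kPa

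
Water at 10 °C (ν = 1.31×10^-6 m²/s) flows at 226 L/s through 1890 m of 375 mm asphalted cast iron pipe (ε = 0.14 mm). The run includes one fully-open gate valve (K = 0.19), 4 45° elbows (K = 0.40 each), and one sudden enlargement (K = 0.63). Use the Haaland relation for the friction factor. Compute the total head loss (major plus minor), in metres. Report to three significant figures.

V = 4Q/(πD²) = 2.046 m/s; V²/2g = 0.2134 m
Re = 5.86×10^5, ε/D = 3.73×10^-4 → f = 0.01658 (Haaland)
Major: h_f = f(L/D)·V²/2g = 0.01658·5040·0.2134 = 17.83 m
Minor: ΣK = 2.42; h_m = ΣK·V²/2g = 0.5165 m
Total H_L = 17.83 + 0.5165 = 18.35 m

H_L ≈ 18.3 m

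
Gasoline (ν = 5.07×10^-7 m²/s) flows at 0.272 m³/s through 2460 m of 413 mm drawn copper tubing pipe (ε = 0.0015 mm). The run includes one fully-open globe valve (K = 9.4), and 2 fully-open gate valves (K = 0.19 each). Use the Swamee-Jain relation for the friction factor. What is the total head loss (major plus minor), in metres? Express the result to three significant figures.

V = 4Q/(πD²) = 2.030 m/s; V²/2g = 0.2101 m
Re = 1.65×10^6, ε/D = 3.63×10^-6 → f = 0.01081 (Swamee-Jain)
Major: h_f = f(L/D)·V²/2g = 0.01081·5956·0.2101 = 13.53 m
Minor: ΣK = 9.78; h_m = ΣK·V²/2g = 2.055 m
Total H_L = 13.53 + 2.055 = 15.58 m

H_L ≈ 15.6 m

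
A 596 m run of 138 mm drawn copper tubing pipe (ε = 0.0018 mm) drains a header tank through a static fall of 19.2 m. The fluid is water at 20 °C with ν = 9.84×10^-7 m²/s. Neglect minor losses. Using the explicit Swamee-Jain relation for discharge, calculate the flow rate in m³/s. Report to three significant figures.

Q ≈ 0.0370 m³/s

Swamee-Jain (Type II): Q = -0.965·√(gD⁵h_f/L)·ln[ε/(3.7D) + √(3.17ν²L/(gD³h_f))]
√(gD⁵h_f/L) = √(9.81·0.138⁵·19.2/596) = 0.003977
ε/(3.7D) = 3.53×10^-6; √(3.17ν²L/(gD³h_f)) = 6.08×10^-5
Q = -0.965·0.003977·ln(6.432×10^-5) = 0.03704 m³/s
Check: V = 2.48 m/s, Re = 3.47×10^5, f = 0.01415, h_f = 19.1 m ≈ 19.2 m ✓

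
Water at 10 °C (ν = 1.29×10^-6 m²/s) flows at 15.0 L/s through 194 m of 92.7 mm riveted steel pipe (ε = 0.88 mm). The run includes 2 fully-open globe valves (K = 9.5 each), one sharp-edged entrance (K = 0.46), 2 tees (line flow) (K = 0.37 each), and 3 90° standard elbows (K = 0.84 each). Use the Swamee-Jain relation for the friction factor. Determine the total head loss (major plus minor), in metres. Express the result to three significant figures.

V = 4Q/(πD²) = 2.223 m/s; V²/2g = 0.2518 m
Re = 1.60×10^5, ε/D = 0.00949 → f = 0.03782 (Swamee-Jain)
Major: h_f = f(L/D)·V²/2g = 0.03782·2093·0.2518 = 19.93 m
Minor: ΣK = 22.7; h_m = ΣK·V²/2g = 5.720 m
Total H_L = 19.93 + 5.720 = 25.65 m

H_L ≈ 25.6 m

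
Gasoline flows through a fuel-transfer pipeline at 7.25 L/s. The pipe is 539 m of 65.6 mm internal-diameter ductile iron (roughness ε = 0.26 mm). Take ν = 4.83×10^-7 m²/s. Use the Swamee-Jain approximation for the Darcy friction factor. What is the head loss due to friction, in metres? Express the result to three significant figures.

h_f ≈ 55.6 m

V = 4Q/(πD²) = 4·0.00725/(π·0.0656²) = 2.145 m/s
Re = VD/ν = 2.145·0.0656/4.83×10^-7 = 2.91×10^5 → turbulent
ε/D = 0.26/65.6 = 0.00396
Swamee-Jain: f = 0.02887
h_f = f(L/D)V²/(2g) = 0.02887·(539/0.0656)·2.145²/(2·9.81) = 55.62 m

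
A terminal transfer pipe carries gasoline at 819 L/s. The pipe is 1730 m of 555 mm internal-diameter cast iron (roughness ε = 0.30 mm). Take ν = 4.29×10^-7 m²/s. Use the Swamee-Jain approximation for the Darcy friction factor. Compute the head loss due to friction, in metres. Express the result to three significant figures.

V = 4Q/(πD²) = 4·0.819/(π·0.555²) = 3.385 m/s
Re = VD/ν = 3.385·0.555/4.29×10^-7 = 4.38×10^6 → turbulent
ε/D = 0.30/555 = 5.41×10^-4
Swamee-Jain: f = 0.01715
h_f = f(L/D)V²/(2g) = 0.01715·(1730/0.555)·3.385²/(2·9.81) = 31.23 m

h_f ≈ 31.2 m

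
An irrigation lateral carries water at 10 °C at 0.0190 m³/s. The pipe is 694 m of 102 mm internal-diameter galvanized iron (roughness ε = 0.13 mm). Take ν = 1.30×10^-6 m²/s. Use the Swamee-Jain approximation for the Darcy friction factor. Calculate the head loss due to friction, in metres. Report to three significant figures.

V = 4Q/(πD²) = 4·0.0190/(π·0.102²) = 2.325 m/s
Re = VD/ν = 2.325·0.102/1.30×10^-6 = 1.82×10^5 → turbulent
ε/D = 0.13/102 = 0.00127
Swamee-Jain: f = 0.02232
h_f = f(L/D)V²/(2g) = 0.02232·(694/0.102)·2.325²/(2·9.81) = 41.85 m

h_f ≈ 41.9 m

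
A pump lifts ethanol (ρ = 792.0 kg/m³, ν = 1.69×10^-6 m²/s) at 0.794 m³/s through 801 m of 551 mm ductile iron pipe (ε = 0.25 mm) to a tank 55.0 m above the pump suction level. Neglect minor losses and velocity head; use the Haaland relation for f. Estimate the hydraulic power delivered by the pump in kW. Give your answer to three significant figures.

P_hyd ≈ 424 kW

V = 4Q/(πD²) = 3.330 m/s; Re = 1.09×10^6; ε/D = 4.54×10^-4; f = 0.01681
h_f = f(L/D)V²/2g = 13.81 m
Total head H = z + h_f = 55.0 + 13.81 = 68.81 m
P_hyd = ρgQH = 792.0·9.81·0.794·68.81 = 424.5 kW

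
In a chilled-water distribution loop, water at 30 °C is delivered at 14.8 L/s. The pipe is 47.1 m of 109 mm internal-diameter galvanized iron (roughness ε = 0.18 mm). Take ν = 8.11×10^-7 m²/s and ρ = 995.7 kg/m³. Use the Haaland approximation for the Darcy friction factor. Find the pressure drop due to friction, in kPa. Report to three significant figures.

V = 4Q/(πD²) = 4·0.0148/(π·0.109²) = 1.586 m/s
Re = VD/ν = 1.586·0.109/8.11×10^-7 = 2.13×10^5 → turbulent
ε/D = 0.18/109 = 0.00165
Haaland: f = 0.02316
h_f = f(L/D)V²/(2g) = 0.02316·(47.1/0.109)·1.586²/(2·9.81) = 1.283 m
Δp = ρg·h_f = 995.7·9.81·1.283 = 12.53 kPa

Δp ≈ 12.5 kPa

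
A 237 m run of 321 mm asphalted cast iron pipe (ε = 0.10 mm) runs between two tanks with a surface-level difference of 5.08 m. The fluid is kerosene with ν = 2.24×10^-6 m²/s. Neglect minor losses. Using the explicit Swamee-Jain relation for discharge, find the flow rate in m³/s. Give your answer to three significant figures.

Q ≈ 0.231 m³/s

Swamee-Jain (Type II): Q = -0.965·√(gD⁵h_f/L)·ln[ε/(3.7D) + √(3.17ν²L/(gD³h_f))]
√(gD⁵h_f/L) = √(9.81·0.321⁵·5.08/237) = 0.02677
ε/(3.7D) = 8.42×10^-5; √(3.17ν²L/(gD³h_f)) = 4.78×10^-5
Q = -0.965·0.02677·ln(1.320×10^-4) = 0.2308 m³/s
Check: V = 2.85 m/s, Re = 4.09×10^5, f = 0.01670, h_f = 5.11 m ≈ 5.08 m ✓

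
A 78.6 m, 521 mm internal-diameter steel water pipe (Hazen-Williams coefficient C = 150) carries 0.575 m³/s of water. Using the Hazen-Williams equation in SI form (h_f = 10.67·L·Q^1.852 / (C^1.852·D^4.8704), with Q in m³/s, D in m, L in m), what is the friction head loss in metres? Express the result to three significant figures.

h_f = 10.67·78.6·0.575^1.852 / (150^1.852·0.521^4.8704) = 0.6722 m

h_f ≈ 0.672 m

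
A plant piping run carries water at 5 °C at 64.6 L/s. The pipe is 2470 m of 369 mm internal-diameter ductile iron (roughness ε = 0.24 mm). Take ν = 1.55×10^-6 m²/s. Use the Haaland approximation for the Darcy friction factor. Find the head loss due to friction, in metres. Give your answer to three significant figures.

h_f ≈ 2.48 m

V = 4Q/(πD²) = 4·0.0646/(π·0.369²) = 0.6041 m/s
Re = VD/ν = 0.6041·0.369/1.55×10^-6 = 1.44×10^5 → turbulent
ε/D = 0.24/369 = 6.50×10^-4
Haaland: f = 0.01992
h_f = f(L/D)V²/(2g) = 0.01992·(2470/0.369)·0.6041²/(2·9.81) = 2.480 m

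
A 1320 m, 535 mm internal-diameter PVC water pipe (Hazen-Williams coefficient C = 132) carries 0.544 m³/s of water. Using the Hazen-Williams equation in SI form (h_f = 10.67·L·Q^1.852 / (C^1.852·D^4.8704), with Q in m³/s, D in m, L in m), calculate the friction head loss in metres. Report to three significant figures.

h_f = 10.67·1320·0.544^1.852 / (132^1.852·0.535^4.8704) = 11.34 m

h_f ≈ 11.3 m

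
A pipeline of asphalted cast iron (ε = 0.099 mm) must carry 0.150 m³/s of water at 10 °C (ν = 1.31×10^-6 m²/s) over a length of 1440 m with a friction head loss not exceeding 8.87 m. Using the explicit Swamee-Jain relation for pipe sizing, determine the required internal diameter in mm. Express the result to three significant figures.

D ≈ 351 mm

Swamee-Jain (Type III): D = 0.66·[ε^1.25·(LQ²/(gh_f))^4.75 + ν·Q^9.4·(L/(gh_f))^5.2]^0.04
LQ²/(gh_f) = 0.3724; L/(gh_f) = 16.55
Term 1 = ε^1.25·(…)^4.75 = 9.05×10^-8; Term 2 = ν·Q^9.4·(…)^5.2 = 5.13×10^-8
D = 0.66·(9.05×10^-8 + 5.13×10^-8)^0.04 = 0.3512 m = 351 mm
Check: V = 1.55 m/s, Re = 4.15×10^5, f = 0.01646, h_f = 8.24 m ≈ 8.87 m ✓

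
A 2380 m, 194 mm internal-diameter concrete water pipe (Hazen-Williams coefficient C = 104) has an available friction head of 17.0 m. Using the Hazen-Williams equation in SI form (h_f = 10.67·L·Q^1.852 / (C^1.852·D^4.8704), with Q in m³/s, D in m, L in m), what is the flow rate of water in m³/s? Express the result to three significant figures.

Q ≈ 0.0269 m³/s

Rearranging: Q = [h_f·C^1.852·D^4.8704 / (10.67·L)]^(1/1.852)
Q = [17.0·104^1.852·0.194^4.8704 / (10.67·2380)]^0.540 = 0.02692 m³/s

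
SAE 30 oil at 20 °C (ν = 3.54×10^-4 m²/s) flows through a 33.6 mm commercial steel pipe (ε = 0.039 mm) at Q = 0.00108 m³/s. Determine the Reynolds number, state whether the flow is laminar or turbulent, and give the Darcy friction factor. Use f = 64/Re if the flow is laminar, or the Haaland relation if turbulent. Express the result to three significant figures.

V = 4Q/(πD²) = 1.218 m/s
Re = VD/ν = 1.218·0.0336/3.54×10^-4 = 116
Re < 2300 → laminar → f = 64/Re = 0.5536

Re ≈ 116; laminar; f = 64/Re ≈ 0.554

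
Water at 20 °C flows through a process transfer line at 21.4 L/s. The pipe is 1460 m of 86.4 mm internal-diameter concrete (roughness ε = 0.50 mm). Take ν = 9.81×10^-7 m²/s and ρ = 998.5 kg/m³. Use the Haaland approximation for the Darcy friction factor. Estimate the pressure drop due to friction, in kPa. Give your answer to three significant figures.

Δp ≈ 3600 kPa

V = 4Q/(πD²) = 4·0.0214/(π·0.0864²) = 3.650 m/s
Re = VD/ν = 3.650·0.0864/9.81×10^-7 = 3.21×10^5 → turbulent
ε/D = 0.50/86.4 = 0.00579
Haaland: f = 0.03207
h_f = f(L/D)V²/(2g) = 0.03207·(1460/0.0864)·3.650²/(2·9.81) = 367.9 m
Δp = ρg·h_f = 998.5·9.81·367.9 = 3604 kPa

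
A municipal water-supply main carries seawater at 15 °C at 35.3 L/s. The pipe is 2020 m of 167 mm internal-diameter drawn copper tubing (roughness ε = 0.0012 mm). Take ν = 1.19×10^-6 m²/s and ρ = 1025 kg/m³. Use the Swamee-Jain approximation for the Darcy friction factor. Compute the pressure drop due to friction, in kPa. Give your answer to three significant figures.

Δp ≈ 245 kPa

V = 4Q/(πD²) = 4·0.0353/(π·0.167²) = 1.612 m/s
Re = VD/ν = 1.612·0.167/1.19×10^-6 = 2.26×10^5 → turbulent
ε/D = 0.0012/167 = 7.19×10^-6
Swamee-Jain: f = 0.01524
h_f = f(L/D)V²/(2g) = 0.01524·(2020/0.167)·1.612²/(2·9.81) = 24.40 m
Δp = ρg·h_f = 1025·9.81·24.40 = 245.3 kPa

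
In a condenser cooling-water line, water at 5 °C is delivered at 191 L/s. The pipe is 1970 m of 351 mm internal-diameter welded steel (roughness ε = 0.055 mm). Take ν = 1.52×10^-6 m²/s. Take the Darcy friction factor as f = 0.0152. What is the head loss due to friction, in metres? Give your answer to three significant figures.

h_f ≈ 16.9 m

V = 4Q/(πD²) = 4·0.191/(π·0.351²) = 1.974 m/s
h_f = f(L/D)V²/(2g) = 0.01520·(1970/0.351)·1.974²/(2·9.81) = 16.94 m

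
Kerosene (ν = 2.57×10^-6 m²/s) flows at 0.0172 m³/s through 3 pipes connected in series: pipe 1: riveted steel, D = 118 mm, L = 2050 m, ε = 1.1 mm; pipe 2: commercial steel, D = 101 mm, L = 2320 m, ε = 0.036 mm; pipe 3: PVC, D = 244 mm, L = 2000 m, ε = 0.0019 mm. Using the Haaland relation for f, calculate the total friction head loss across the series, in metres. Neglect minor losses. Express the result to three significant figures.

Pipe 1: V = 1.573 m/s, Re = 7.22×10^4, ε/D = 0.00932, f = 0.03790, h_1 = f(L/D)V²/2g = 83.01 m
Pipe 2: V = 2.147 m/s, Re = 8.44×10^4, ε/D = 3.56×10^-4, f = 0.01995, h_2 = f(L/D)V²/2g = 107.6 m
Pipe 3: V = 0.3678 m/s, Re = 3.49×10^4, ε/D = 7.79×10^-6, f = 0.02251, h_3 = f(L/D)V²/2g = 1.272 m
Series → Q common, losses add: H = Σh = 191.9 m

H ≈ 192 m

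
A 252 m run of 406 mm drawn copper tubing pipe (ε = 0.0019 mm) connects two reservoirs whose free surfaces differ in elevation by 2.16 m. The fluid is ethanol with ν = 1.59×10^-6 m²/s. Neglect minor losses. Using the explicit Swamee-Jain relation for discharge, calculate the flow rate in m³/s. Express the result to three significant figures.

Q ≈ 0.298 m³/s

Swamee-Jain (Type II): Q = -0.965·√(gD⁵h_f/L)·ln[ε/(3.7D) + √(3.17ν²L/(gD³h_f))]
√(gD⁵h_f/L) = √(9.81·0.406⁵·2.16/252) = 0.03046
ε/(3.7D) = 1.26×10^-6; √(3.17ν²L/(gD³h_f)) = 3.77×10^-5
Q = -0.965·0.03046·ln(3.900×10^-5) = 0.2984 m³/s
Check: V = 2.30 m/s, Re = 5.88×10^5, f = 0.01280, h_f = 2.15 m ≈ 2.16 m ✓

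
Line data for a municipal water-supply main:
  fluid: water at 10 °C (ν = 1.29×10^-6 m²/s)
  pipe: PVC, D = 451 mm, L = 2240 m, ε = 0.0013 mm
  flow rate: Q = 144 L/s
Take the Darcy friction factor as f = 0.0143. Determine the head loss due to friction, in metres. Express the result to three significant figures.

V = 4Q/(πD²) = 4·0.144/(π·0.451²) = 0.9014 m/s
h_f = f(L/D)V²/(2g) = 0.01430·(2240/0.451)·0.9014²/(2·9.81) = 2.941 m

h_f ≈ 2.94 m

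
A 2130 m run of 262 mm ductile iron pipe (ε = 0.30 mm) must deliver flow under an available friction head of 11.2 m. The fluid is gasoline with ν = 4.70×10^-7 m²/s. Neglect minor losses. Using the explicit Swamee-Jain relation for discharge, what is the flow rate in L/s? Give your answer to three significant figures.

Swamee-Jain (Type II): Q = -0.965·√(gD⁵h_f/L)·ln[ε/(3.7D) + √(3.17ν²L/(gD³h_f))]
√(gD⁵h_f/L) = √(9.81·0.262⁵·11.2/2130) = 0.007980
ε/(3.7D) = 3.09×10^-4; √(3.17ν²L/(gD³h_f)) = 2.75×10^-5
Q = -0.965·0.007980·ln(3.369×10^-4) = 0.06157 m³/s
Check: V = 1.14 m/s, Re = 6.37×10^5, f = 0.02084, h_f = 11.3 m ≈ 11.2 m ✓

Q ≈ 61.6 L/s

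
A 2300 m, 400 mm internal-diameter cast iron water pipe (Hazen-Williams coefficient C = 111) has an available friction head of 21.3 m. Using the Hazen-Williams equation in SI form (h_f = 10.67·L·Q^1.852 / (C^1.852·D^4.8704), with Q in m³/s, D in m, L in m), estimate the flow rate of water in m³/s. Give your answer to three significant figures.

Rearranging: Q = [h_f·C^1.852·D^4.8704 / (10.67·L)]^(1/1.852)
Q = [21.3·111^1.852·0.400^4.8704 / (10.67·2300)]^0.540 = 0.2217 m³/s

Q ≈ 0.222 m³/s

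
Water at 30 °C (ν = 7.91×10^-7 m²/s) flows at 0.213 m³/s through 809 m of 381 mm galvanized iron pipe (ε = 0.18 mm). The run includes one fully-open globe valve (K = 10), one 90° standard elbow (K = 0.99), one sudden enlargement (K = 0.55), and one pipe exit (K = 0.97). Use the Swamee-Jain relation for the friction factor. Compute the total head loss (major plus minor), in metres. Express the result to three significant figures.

H_L ≈ 8.71 m

V = 4Q/(πD²) = 1.868 m/s; V²/2g = 0.1779 m
Re = 9.00×10^5, ε/D = 4.72×10^-4 → f = 0.01717 (Swamee-Jain)
Major: h_f = f(L/D)·V²/2g = 0.01717·2123·0.1779 = 6.486 m
Minor: ΣK = 12.5; h_m = ΣK·V²/2g = 2.226 m
Total H_L = 6.486 + 2.226 = 8.711 m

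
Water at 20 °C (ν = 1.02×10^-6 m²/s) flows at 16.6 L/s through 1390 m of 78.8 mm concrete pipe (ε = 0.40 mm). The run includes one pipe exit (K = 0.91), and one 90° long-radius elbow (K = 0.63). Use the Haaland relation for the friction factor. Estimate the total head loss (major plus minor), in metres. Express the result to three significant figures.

V = 4Q/(πD²) = 3.404 m/s; V²/2g = 0.5905 m
Re = 2.63×10^5, ε/D = 0.00508 → f = 0.03089 (Haaland)
Major: h_f = f(L/D)·V²/2g = 0.03089·17640·0.5905 = 321.8 m
Minor: ΣK = 1.54; h_m = ΣK·V²/2g = 0.9094 m
Total H_L = 321.8 + 0.9094 = 322.7 m

H_L ≈ 323 m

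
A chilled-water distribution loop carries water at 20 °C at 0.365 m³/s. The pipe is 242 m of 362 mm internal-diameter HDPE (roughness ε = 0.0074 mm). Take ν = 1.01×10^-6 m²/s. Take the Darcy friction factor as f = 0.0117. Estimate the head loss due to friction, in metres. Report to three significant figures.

h_f ≈ 5.01 m

V = 4Q/(πD²) = 4·0.365/(π·0.362²) = 3.546 m/s
h_f = f(L/D)V²/(2g) = 0.01170·(242/0.362)·3.546²/(2·9.81) = 5.014 m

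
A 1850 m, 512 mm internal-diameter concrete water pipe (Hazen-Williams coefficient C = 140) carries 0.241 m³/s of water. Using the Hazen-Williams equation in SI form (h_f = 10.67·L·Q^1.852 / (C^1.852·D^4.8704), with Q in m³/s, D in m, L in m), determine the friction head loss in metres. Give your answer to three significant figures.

h_f ≈ 3.91 m

h_f = 10.67·1850·0.241^1.852 / (140^1.852·0.512^4.8704) = 3.910 m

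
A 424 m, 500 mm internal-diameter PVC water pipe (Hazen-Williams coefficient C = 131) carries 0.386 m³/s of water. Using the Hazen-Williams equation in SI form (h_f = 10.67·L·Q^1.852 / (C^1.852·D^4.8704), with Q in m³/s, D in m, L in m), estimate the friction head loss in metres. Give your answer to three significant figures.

h_f ≈ 2.72 m

h_f = 10.67·424·0.386^1.852 / (131^1.852·0.500^4.8704) = 2.722 m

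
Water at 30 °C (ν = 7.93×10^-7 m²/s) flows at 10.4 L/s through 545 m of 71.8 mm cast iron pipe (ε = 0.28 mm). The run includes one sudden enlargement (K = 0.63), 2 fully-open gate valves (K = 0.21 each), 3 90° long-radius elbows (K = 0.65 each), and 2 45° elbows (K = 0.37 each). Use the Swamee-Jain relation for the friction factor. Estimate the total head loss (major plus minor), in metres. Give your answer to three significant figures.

H_L ≈ 74.9 m

V = 4Q/(πD²) = 2.569 m/s; V²/2g = 0.3363 m
Re = 2.33×10^5, ε/D = 0.00390 → f = 0.02885 (Swamee-Jain)
Major: h_f = f(L/D)·V²/2g = 0.02885·7591·0.3363 = 73.65 m
Minor: ΣK = 3.74; h_m = ΣK·V²/2g = 1.258 m
Total H_L = 73.65 + 1.258 = 74.91 m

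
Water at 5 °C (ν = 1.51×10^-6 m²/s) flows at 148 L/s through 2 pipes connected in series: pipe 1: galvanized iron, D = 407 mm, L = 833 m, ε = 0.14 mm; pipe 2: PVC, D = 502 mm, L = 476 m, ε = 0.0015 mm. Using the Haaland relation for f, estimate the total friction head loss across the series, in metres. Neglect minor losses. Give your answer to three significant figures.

Pipe 1: V = 1.138 m/s, Re = 3.07×10^5, ε/D = 3.44×10^-4, f = 0.01707, h_1 = f(L/D)V²/2g = 2.305 m
Pipe 2: V = 0.7478 m/s, Re = 2.49×10^5, ε/D = 2.99×10^-6, f = 0.01488, h_2 = f(L/D)V²/2g = 0.4022 m
Series → Q common, losses add: H = Σh = 2.707 m

H ≈ 2.71 m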